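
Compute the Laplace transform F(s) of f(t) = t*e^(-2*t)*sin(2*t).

L{sin(2t)} = 2/(s^2 + 4).
Multiplying by e^(-2t) shifts s → s + 2, so L{e^(-2*t)*sin(2*t)} = 2/((s + 2)^2 + 4).
Then apply L{t·g(t)} = -d/ds[G(s)] with G(s) = 2/((s + 2)^2 + 4):
differentiating 1 time and applying the sign gives 4*(s + 2)/(s^2 + 4*s + 8)^2.

F(s) = 4*(s + 2)/(s^2 + 4*s + 8)^2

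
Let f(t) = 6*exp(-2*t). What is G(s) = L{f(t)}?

G(s) = 6/(s + 2)

L{6} = 6/s.
By the first shifting theorem, multiplying by e^(-2t) replaces s with s + 2.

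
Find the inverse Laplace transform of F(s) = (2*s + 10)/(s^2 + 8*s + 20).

exp(-4*t)*sin(2*t) + 2*exp(-4*t)*cos(2*t)

Complete the square in the denominator: s^2 + 8*s + 20 = (s + 4)^2 + 2^2.
Split the numerator to match: 2*s + 10 = 2·(s + 4) + 1·2.
Invert each term: 2·(s + 4)/((s + 4)^2 + 4) ↔ 2e^(-4t)cos(2t); 1·2/((s + 4)^2 + 4) ↔ e^(-4t)sin(2t).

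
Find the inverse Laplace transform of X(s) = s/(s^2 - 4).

Since L{cosh(2t)} = s/(s^2 - 4), the inverse is cosh(2*t).

cosh(2*t)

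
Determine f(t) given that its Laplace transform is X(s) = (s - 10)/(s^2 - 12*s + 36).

f(t) = -4*t*exp(6*t) + exp(6*t)

Factor the denominator: s^2 - 12*s + 36 = (s - 6)^2.
Partial fraction decomposition gives [1/(s - 6)] + [-4/(s - 6)^2].
Invert each term: 1/(s - 6) ↔ e^(6t); -4/(s - 6)^2 ↔ -4t·e^(6t).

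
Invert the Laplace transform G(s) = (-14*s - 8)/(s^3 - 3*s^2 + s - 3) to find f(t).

f(t) = -5*exp(3*t) + sin(t) + 5*cos(t)

Factor the denominator: s^3 - 3*s^2 + s - 3 = (s - 3)*(s^2 + 1).
Partial fraction decomposition gives [-5/(s - 3)] + [5*s/(s^2 + 1)] + [1/(s^2 + 1)].
Invert each term: -5/(s - 3) ↔ -5e^(3t); 5·s/(s^2 + 1) ↔ 5cos(t); 1·1/(s^2 + 1) ↔ sin(t).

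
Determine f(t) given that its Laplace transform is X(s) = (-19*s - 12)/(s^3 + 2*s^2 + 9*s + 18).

f(t) = -5*sin(3*t) - 2*cos(3*t) + 2*exp(-2*t)

Factor the denominator: s^3 + 2*s^2 + 9*s + 18 = (s + 2)*(s^2 + 9).
Partial fraction decomposition gives [2/(s + 2)] + [-2*s/(s^2 + 9)] + [-15/(s^2 + 9)].
Invert each term: 2/(s + 2) ↔ 2e^(-2t); -2·s/(s^2 + 9) ↔ -2cos(3t); -5·3/(s^2 + 9) ↔ -5sin(3t).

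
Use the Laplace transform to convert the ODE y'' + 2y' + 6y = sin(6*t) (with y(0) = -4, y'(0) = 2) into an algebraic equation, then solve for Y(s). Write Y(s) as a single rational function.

Y(s) = (-4*s^3 - 6*s^2 - 144*s - 210)/(s^4 + 2*s^3 + 42*s^2 + 72*s + 216)

Laplace-transform each side.
The derivative rules (L{y''} = s^2 Y - s·y(0) - y'(0) and L{y'} = sY - y(0), with y(0) = -4, y'(0) = 2) turn the left side into (s^2 + 2*s + 6)Y - (-4*s - 6).
The right side is L{sin(6*t)} = 6/(s^2 + 36).
So (s^2 + 2*s + 6)Y = 6/(s^2 + 36) + (-4*s - 6).
Divide through and combine into a single rational function.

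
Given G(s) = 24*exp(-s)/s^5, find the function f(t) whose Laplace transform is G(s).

The factor e^(-s) signals a time shift by c = 1 (second shifting theorem).
L{t^4} = 4!/s^5 = 24/s^5, so L^-1{24/s^5} = t^4.
Hence the inverse is u(t - 1) times that function evaluated at t - 1.

f(t) = Heaviside(t - 1)*((t - 1)^4)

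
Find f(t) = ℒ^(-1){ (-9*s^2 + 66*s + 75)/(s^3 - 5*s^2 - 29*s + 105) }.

f(t) = 2*exp(7*t) - 6*exp(3*t) - 5*exp(-5*t)

Factor the denominator: s^3 - 5*s^2 - 29*s + 105 = (s - 7)*(s - 3)*(s + 5).
Partial fraction decomposition gives [2/(s - 7)] + [-6/(s - 3)] + [-5/(s + 5)].
Invert each term: 2/(s - 7) ↔ 2e^(7t); -6/(s - 3) ↔ -6e^(3t); -5/(s + 5) ↔ -5e^(-5t).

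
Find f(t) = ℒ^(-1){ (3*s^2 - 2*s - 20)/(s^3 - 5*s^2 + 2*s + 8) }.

Factor the denominator: s^3 - 5*s^2 + 2*s + 8 = (s - 4)*(s - 2)*(s + 1).
Partial fraction decomposition gives [-1/(s + 1)] + [2/(s - 4)] + [2/(s - 2)].
Invert each term: -1/(s + 1) ↔ -e^(-t); 2/(s - 4) ↔ 2e^(4t); 2/(s - 2) ↔ 2e^(2t).

f(t) = 2*exp(4*t) + 2*exp(2*t) - exp(-t)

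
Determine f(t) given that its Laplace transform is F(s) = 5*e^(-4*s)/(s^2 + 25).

f(t) = Heaviside(t - 4)*(sin(5*t - 20))

The factor e^(-4s) signals a time shift by c = 4 (second shifting theorem).
L{sin(5t)} = 5/(s^2 + 25), so L^-1{5/(s^2 + 25)} = sin(5*t).
Hence the inverse is u(t - 4) times that function evaluated at t - 4.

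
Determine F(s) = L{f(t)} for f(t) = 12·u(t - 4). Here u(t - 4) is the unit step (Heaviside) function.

By the second shifting theorem, L{u(t - c)·g(t - c)} = e^(-cs)·G(s) with c = 4 and G(s) = L{g(t)}.
L{12} = 12/s.

F(s) = 12*exp(-4*s)/s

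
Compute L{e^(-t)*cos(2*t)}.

L{cos(2t)} = s/(s^2 + 4).
By the first shifting theorem, multiplying by e^(-t) replaces s with s + 1.

(s + 1)/((s + 1)^2 + 4)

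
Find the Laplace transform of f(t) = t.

s^(-2)

L{t} = 1!/s^2 = 1/s^2.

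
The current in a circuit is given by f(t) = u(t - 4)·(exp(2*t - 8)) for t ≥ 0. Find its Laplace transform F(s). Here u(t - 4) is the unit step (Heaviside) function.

By the second shifting theorem, L{u(t - c)·g(t - c)} = e^(-cs)·G(s) with c = 4 and G(s) = L{g(t)}.
L{e^(2t)} = 1/(s - 2).

F(s) = exp(-4*s)/(s - 2)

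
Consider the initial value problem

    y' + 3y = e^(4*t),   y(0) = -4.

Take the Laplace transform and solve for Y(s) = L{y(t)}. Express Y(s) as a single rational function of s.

Y(s) = (-4*s + 17)/(s^2 - s - 12)

Transform both sides with L{·}.
The derivative rules (L{y'} = sY - y(0) = sY - (-4)) turn the left side into (s + 3)Y - (-4).
The right side is L{e^(4*t)} = 1/(s - 4).
So (s + 3)Y = 1/(s - 4) + (-4).
Isolate Y and clear denominators.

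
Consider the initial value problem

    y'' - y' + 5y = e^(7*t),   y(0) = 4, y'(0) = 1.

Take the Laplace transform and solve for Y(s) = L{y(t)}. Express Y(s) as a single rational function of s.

Apply the Laplace transform to the equation.
With L{y''} = s^2 Y - s·y(0) - y'(0) and L{y'} = sY - y(0), with y(0) = 4, y'(0) = 1: the LHS transforms to (s^2 - s + 5)Y - (4*s - 3).
The right side is L{e^(7*t)} = 1/(s - 7).
So (s^2 - s + 5)Y = 1/(s - 7) + (4*s - 3).
Divide through and combine into a single rational function.

Y(s) = (4*s^2 - 31*s + 22)/(s^3 - 8*s^2 + 12*s - 35)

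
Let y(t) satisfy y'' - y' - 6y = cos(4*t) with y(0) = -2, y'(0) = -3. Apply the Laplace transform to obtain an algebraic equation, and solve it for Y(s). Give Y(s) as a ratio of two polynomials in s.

Y(s) = (-2*s^3 - s^2 - 31*s - 16)/(s^4 - s^3 + 10*s^2 - 16*s - 96)

Laplace-transform each side.
Using L{y''} = s^2 Y - s·y(0) - y'(0) and L{y'} = sY - y(0), with y(0) = -2, y'(0) = -3, the left side becomes (s^2 - s - 6)Y - (-2*s - 1).
The right side is L{cos(4*t)} = s/(s^2 + 16).
So (s^2 - s - 6)Y = s/(s^2 + 16) + (-2*s - 1).
Solve for Y(s) and write it as one ratio of polynomials.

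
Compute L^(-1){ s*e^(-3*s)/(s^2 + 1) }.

Heaviside(t - 3)*(cos(t - 3))

The factor e^(-3s) signals a time shift by c = 3 (second shifting theorem).
L{cos(t)} = s/(s^2 + 1), so L^-1{s/(s^2 + 1)} = cos(t).
Hence the inverse is u(t - 3) times that function evaluated at t - 3.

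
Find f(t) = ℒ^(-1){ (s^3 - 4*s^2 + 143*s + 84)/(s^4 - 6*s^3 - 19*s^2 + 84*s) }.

Factor the denominator: s^4 - 6*s^3 - 19*s^2 + 84*s = s*(s - 7)*(s - 3)*(s + 4).
Partial fraction decomposition gives [2/(s + 4)] + [-6/(s - 3)] + [4/(s - 7)] + [1/s].
Invert each term: 2/(s + 4) ↔ 2e^(-4t); -6/(s - 3) ↔ -6e^(3t); 4/(s - 7) ↔ 4e^(7t); 1/(s - 0) ↔ e^(0t).

f(t) = 4*exp(7*t) - 6*exp(3*t) + 1 + 2*exp(-4*t)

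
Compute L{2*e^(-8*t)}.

2/(s + 8)

L{2} = 2/s.
By the first shifting theorem, multiplying by e^(-8t) replaces s with s + 8.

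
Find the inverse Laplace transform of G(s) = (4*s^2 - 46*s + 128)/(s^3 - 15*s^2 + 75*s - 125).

Factor the denominator: s^3 - 15*s^2 + 75*s - 125 = (s - 5)^3.
Partial fraction decomposition gives [4/(s - 5)] + [-6/(s - 5)^2] + [-2/(s - 5)^3].
Invert each term: 4/(s - 5) ↔ 4e^(5t); -6/(s - 5)^2 ↔ -6t·e^(5t); -2/(s - 5)^3 ↔ (-1)t^2·e^(5t).

-t^2*exp(5*t) - 6*t*exp(5*t) + 4*exp(5*t)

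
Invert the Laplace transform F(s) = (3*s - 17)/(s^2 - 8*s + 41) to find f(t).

Complete the square in the denominator: s^2 - 8*s + 41 = (s - 4)^2 + 5^2.
Split the numerator to match: 3*s - 17 = 3·(s - 4) - 1·5.
Invert each term: 3·(s - 4)/((s - 4)^2 + 25) ↔ 3e^(4t)cos(5t); -1·5/((s - 4)^2 + 25) ↔ -e^(4t)sin(5t).

f(t) = -exp(4*t)*sin(5*t) + 3*exp(4*t)*cos(5*t)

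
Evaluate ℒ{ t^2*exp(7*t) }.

L{e^(7t)} = 1/(s - 7).
Then apply L{t^2·g(t)} = (-1)^2 d^2/ds^2[H(s)] with H(s) = 1/(s - 7):
differentiating 2 times and applying the sign gives 2/(s - 7)^3.

2/(s - 7)^3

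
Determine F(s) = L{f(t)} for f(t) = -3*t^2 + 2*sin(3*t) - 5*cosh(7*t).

F(s) = -5*s/(s^2 - 49) + 6/(s^2 + 9) - 6/s^3

The transform is linear, so treat each term independently.
(-3)·[L{t^2} = 2!/s^3 = 2/s^3]; (-5)·[L{cosh(7t)} = s/(s^2 - 49)]; (2)·[L{sin(3t)} = 3/(s^2 + 9)].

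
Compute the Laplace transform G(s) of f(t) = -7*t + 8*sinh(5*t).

Apply the Laplace transform termwise.
(8)·[L{sinh(5t)} = 5/(s^2 - 25)]; (-7)·[L{t} = 1!/s^2 = 1/s^2].

G(s) = 40/(s^2 - 25) - 7/s^2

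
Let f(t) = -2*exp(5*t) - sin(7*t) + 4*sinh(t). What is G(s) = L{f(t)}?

G(s) = -7/(s^2 + 49) + 4/(s^2 - 1) - 2/(s - 5)

The transform is linear, so treat each term independently.
(-2)·[L{e^(5t)} = 1/(s - 5)]; (4)·[L{sinh(t)} = 1/(s^2 - 1)]; (-1)·[L{sin(7t)} = 7/(s^2 + 49)].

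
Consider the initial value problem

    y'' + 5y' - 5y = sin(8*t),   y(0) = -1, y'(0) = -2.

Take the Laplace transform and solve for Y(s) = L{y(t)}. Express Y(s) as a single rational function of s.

Y(s) = (-s^3 - 7*s^2 - 64*s - 440)/(s^4 + 5*s^3 + 59*s^2 + 320*s - 320)

Laplace-transform each side.
Using L{y''} = s^2 Y - s·y(0) - y'(0) and L{y'} = sY - y(0), with y(0) = -1, y'(0) = -2, the left side becomes (s^2 + 5*s - 5)Y - (-s - 7).
The right side is L{sin(8*t)} = 8/(s^2 + 64).
So (s^2 + 5*s - 5)Y = 8/(s^2 + 64) + (-s - 7).
Isolate Y and clear denominators.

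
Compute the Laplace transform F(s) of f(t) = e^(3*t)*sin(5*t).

F(s) = 5/((s - 3)^2 + 25)

L{sin(5t)} = 5/(s^2 + 25).
By the first shifting theorem, multiplying by e^(3t) replaces s with s - 3.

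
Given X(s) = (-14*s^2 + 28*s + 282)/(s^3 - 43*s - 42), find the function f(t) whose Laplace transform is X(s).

f(t) = -2*exp(7*t) - 6*exp(-t) - 6*exp(-6*t)

Factor the denominator: s^3 - 43*s - 42 = (s - 7)*(s + 1)*(s + 6).
Partial fraction decomposition gives [-6/(s + 1)] + [-6/(s + 6)] + [-2/(s - 7)].
Invert each term: -6/(s + 1) ↔ -6e^(-t); -6/(s + 6) ↔ -6e^(-6t); -2/(s - 7) ↔ -2e^(7t).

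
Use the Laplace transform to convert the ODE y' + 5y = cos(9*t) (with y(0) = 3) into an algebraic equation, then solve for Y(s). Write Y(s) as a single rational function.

Laplace-transform each side.
The derivative rules (L{y'} = sY - y(0) = sY - 3) turn the left side into (s + 5)Y - (3).
The right side is L{cos(9*t)} = s/(s^2 + 81).
So (s + 5)Y = s/(s^2 + 81) + (3).
Divide through and combine into a single rational function.

Y(s) = (3*s^2 + s + 243)/(s^3 + 5*s^2 + 81*s + 405)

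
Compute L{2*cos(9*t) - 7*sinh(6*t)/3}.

2*s/(s^2 + 81) - 14/(s^2 - 36)

Apply the Laplace transform termwise.
(-7/3)·[L{sinh(6t)} = 6/(s^2 - 36)]; (2)·[L{cos(9t)} = s/(s^2 + 81)].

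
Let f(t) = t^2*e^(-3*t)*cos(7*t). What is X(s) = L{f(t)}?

L{cos(7t)} = s/(s^2 + 49).
Multiplying by e^(-3t) shifts s → s + 3, so L{e^(-3*t)*cos(7*t)} = (s + 3)/((s + 3)^2 + 49).
Then apply L{t^2·g(t)} = (-1)^2 d^2/ds^2[G(s)] with G(s) = (s + 3)/((s + 3)^2 + 49):
differentiating 2 times and applying the sign gives 2*(s + 3)*(s^2 + 6*s - 138)/(s^2 + 6*s + 58)^3.

X(s) = 2*(s + 3)*(s^2 + 6*s - 138)/(s^2 + 6*s + 58)^3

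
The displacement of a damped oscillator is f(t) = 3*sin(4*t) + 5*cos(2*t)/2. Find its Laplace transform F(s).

The transform is linear, so treat each term independently.
(5/2)·[L{cos(2t)} = s/(s^2 + 4)]; (3)·[L{sin(4t)} = 4/(s^2 + 16)].

F(s) = 5*s/(2*(s^2 + 4)) + 12/(s^2 + 16)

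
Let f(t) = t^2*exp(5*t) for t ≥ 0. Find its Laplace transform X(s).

L{e^(5t)} = 1/(s - 5).
Then apply L{t^2·g(t)} = (-1)^2 d^2/ds^2[G(s)] with G(s) = 1/(s - 5):
differentiating 2 times and applying the sign gives 2/(s - 5)^3.

X(s) = 2/(s - 5)^3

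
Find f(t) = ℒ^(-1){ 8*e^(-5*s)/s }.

The factor e^(-5s) signals a time shift by c = 5 (second shifting theorem).
L{8} = 8/s, so L^-1{8/s} = 8.
Hence the inverse is u(t - 5) times that function evaluated at t - 5.

f(t) = Heaviside(t - 5)*(8)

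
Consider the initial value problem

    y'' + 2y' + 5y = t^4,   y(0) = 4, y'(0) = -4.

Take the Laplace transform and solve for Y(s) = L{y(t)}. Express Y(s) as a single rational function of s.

Take the Laplace transform of both sides.
With L{y''} = s^2 Y - s·y(0) - y'(0) and L{y'} = sY - y(0), with y(0) = 4, y'(0) = -4: the LHS transforms to (s^2 + 2*s + 5)Y - (4*s + 4).
The right side is L{t^4} = 24/s^5.
So (s^2 + 2*s + 5)Y = 24/s^5 + (4*s + 4).
Divide through and combine into a single rational function.

Y(s) = (4*s^6 + 4*s^5 + 24)/(s^7 + 2*s^6 + 5*s^5)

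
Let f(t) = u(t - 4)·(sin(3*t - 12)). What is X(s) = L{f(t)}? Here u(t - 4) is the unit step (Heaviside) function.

X(s) = 3*exp(-4*s)/(s^2 + 9)

By the second shifting theorem, L{u(t - c)·g(t - c)} = e^(-cs)·G(s) with c = 4 and G(s) = L{g(t)}.
L{sin(3t)} = 3/(s^2 + 9).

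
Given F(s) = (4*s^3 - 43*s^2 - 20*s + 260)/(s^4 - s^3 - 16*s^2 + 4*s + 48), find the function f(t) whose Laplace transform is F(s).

f(t) = -3*exp(4*t) - 2*exp(2*t) + 4*exp(-2*t) + 5*exp(-3*t)

Factor the denominator: s^4 - s^3 - 16*s^2 + 4*s + 48 = (s - 4)*(s - 2)*(s + 2)*(s + 3).
Partial fraction decomposition gives [-3/(s - 4)] + [4/(s + 2)] + [-2/(s - 2)] + [5/(s + 3)].
Invert each term: -3/(s - 4) ↔ -3e^(4t); 4/(s + 2) ↔ 4e^(-2t); -2/(s - 2) ↔ -2e^(2t); 5/(s + 3) ↔ 5e^(-3t).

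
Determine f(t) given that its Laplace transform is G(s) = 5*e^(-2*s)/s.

The factor e^(-2s) signals a time shift by c = 2 (second shifting theorem).
L{5} = 5/s, so L^-1{5/s} = 5.
Hence the inverse is u(t - 2) times that function evaluated at t - 2.

f(t) = Heaviside(t - 2)*(5)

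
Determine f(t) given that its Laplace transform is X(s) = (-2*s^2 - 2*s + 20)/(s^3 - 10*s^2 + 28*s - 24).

f(t) = -2*t*exp(2*t) - 4*exp(6*t) + 2*exp(2*t)

Factor the denominator: s^3 - 10*s^2 + 28*s - 24 = (s - 6)*(s - 2)^2.
Partial fraction decomposition gives [2/(s - 2)] + [-2/(s - 2)^2] + [-4/(s - 6)].
Invert each term: 2/(s - 2) ↔ 2e^(2t); -2/(s - 2)^2 ↔ -2t·e^(2t); -4/(s - 6) ↔ -4e^(6t).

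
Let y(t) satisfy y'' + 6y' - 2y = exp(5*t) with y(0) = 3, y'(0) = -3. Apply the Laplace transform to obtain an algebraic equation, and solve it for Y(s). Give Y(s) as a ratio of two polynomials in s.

Apply the Laplace transform to the equation.
The derivative rules (L{y''} = s^2 Y - s·y(0) - y'(0) and L{y'} = sY - y(0), with y(0) = 3, y'(0) = -3) turn the left side into (s^2 + 6*s - 2)Y - (3*s + 15).
The right side is L{exp(5*t)} = 1/(s - 5).
So (s^2 + 6*s - 2)Y = 1/(s - 5) + (3*s + 15).
Solve for Y(s) and write it as one ratio of polynomials.

Y(s) = (3*s^2 - 74)/(s^3 + s^2 - 32*s + 10)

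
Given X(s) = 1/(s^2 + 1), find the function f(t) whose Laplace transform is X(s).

Since L{sin(t)} = 1/(s^2 + 1), the inverse is sin(t).

f(t) = sin(t)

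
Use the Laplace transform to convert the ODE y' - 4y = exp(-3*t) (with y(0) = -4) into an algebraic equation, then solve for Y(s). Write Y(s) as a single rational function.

Y(s) = (-4*s - 11)/(s^2 - s - 12)

Take the Laplace transform of both sides.
The derivative rules (L{y'} = sY - y(0) = sY - (-4)) turn the left side into (s - 4)Y - (-4).
The right side is L{exp(-3*t)} = 1/(s + 3).
So (s - 4)Y = 1/(s + 3) + (-4).
Isolate Y and clear denominators.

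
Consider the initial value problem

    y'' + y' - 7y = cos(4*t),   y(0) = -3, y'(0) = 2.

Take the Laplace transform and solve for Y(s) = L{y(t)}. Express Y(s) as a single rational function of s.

Transform both sides with L{·}.
The derivative rules (L{y''} = s^2 Y - s·y(0) - y'(0) and L{y'} = sY - y(0), with y(0) = -3, y'(0) = 2) turn the left side into (s^2 + s - 7)Y - (-3*s - 1).
The right side is L{cos(4*t)} = s/(s^2 + 16).
So (s^2 + s - 7)Y = s/(s^2 + 16) + (-3*s - 1).
Solve for Y(s) and write it as one ratio of polynomials.

Y(s) = (-3*s^3 - s^2 - 47*s - 16)/(s^4 + s^3 + 9*s^2 + 16*s - 112)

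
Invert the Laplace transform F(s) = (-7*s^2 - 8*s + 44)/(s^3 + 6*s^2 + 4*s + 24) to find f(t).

Factor the denominator: s^3 + 6*s^2 + 4*s + 24 = (s + 6)*(s^2 + 4).
Partial fraction decomposition gives [-4/(s + 6)] + [-3*s/(s^2 + 4)] + [10/(s^2 + 4)].
Invert each term: -4/(s + 6) ↔ -4e^(-6t); -3·s/(s^2 + 4) ↔ -3cos(2t); 5·2/(s^2 + 4) ↔ 5sin(2t).

f(t) = 5*sin(2*t) - 3*cos(2*t) - 4*exp(-6*t)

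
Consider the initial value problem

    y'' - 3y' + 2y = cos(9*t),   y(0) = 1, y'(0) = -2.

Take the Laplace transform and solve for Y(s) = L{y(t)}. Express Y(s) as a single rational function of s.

Take the Laplace transform of both sides.
With L{y''} = s^2 Y - s·y(0) - y'(0) and L{y'} = sY - y(0), with y(0) = 1, y'(0) = -2: the LHS transforms to (s^2 - 3*s + 2)Y - (s - 5).
The right side is L{cos(9*t)} = s/(s^2 + 81).
So (s^2 - 3*s + 2)Y = s/(s^2 + 81) + (s - 5).
Solve for Y(s) and write it as one ratio of polynomials.

Y(s) = (s^3 - 5*s^2 + 82*s - 405)/(s^4 - 3*s^3 + 83*s^2 - 243*s + 162)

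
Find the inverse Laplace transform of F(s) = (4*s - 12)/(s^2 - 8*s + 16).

4*t*exp(4*t) + 4*exp(4*t)

Factor the denominator: s^2 - 8*s + 16 = (s - 4)^2.
Partial fraction decomposition gives [4/(s - 4)] + [4/(s - 4)^2].
Invert each term: 4/(s - 4) ↔ 4e^(4t); 4/(s - 4)^2 ↔ 4t·e^(4t).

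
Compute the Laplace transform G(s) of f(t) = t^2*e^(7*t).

L{e^(7t)} = 1/(s - 7).
Then apply L{t^2·g(t)} = (-1)^2 d^2/ds^2[H(s)] with H(s) = 1/(s - 7):
differentiating 2 times and applying the sign gives 2/(s - 7)^3.

G(s) = 2/(s - 7)^3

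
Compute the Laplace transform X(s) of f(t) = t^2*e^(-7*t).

L{e^(-7t)} = 1/(s + 7).
Then apply L{t^2·g(t)} = (-1)^2 d^2/ds^2[G(s)] with G(s) = 1/(s + 7):
differentiating 2 times and applying the sign gives 2/(s + 7)^3.

X(s) = 2/(s + 7)^3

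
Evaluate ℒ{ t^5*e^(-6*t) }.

L{t^5} = 5!/s^6 = 120/s^6.
By the first shifting theorem, multiplying by e^(-6t) replaces s with s + 6.

120/(s + 6)^6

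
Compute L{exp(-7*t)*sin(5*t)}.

5/((s + 7)^2 + 25)

L{sin(5t)} = 5/(s^2 + 25).
By the first shifting theorem, multiplying by e^(-7t) replaces s with s + 7.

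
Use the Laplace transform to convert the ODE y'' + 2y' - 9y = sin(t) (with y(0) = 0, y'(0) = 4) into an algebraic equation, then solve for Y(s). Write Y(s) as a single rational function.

Take the Laplace transform of both sides.
With L{y''} = s^2 Y - s·y(0) - y'(0) and L{y'} = sY - y(0), with y(0) = 0, y'(0) = 4: the LHS transforms to (s^2 + 2*s - 9)Y - (4).
The right side is L{sin(t)} = 1/(s^2 + 1).
So (s^2 + 2*s - 9)Y = 1/(s^2 + 1) + (4).
Divide through and combine into a single rational function.

Y(s) = (4*s^2 + 5)/(s^4 + 2*s^3 - 8*s^2 + 2*s - 9)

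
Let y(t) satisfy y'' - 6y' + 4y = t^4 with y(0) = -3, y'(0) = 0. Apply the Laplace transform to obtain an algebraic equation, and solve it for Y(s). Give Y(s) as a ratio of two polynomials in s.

Y(s) = (-3*s^6 + 18*s^5 + 24)/(s^7 - 6*s^6 + 4*s^5)

Take the Laplace transform of both sides.
The derivative rules (L{y''} = s^2 Y - s·y(0) - y'(0) and L{y'} = sY - y(0), with y(0) = -3, y'(0) = 0) turn the left side into (s^2 - 6*s + 4)Y - (-3*s + 18).
The right side is L{t^4} = 24/s^5.
So (s^2 - 6*s + 4)Y = 24/s^5 + (-3*s + 18).
Divide through and combine into a single rational function.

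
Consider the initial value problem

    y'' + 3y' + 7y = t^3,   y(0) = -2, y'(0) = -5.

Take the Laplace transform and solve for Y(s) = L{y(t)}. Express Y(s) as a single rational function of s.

Laplace-transform each side.
The derivative rules (L{y''} = s^2 Y - s·y(0) - y'(0) and L{y'} = sY - y(0), with y(0) = -2, y'(0) = -5) turn the left side into (s^2 + 3*s + 7)Y - (-2*s - 11).
The right side is L{t^3} = 6/s^4.
So (s^2 + 3*s + 7)Y = 6/s^4 + (-2*s - 11).
Divide through and combine into a single rational function.

Y(s) = (-2*s^5 - 11*s^4 + 6)/(s^6 + 3*s^5 + 7*s^4)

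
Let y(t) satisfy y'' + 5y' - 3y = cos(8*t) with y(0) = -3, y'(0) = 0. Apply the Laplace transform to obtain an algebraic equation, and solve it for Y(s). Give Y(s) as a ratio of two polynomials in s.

Y(s) = (-3*s^3 - 15*s^2 - 191*s - 960)/(s^4 + 5*s^3 + 61*s^2 + 320*s - 192)

Take the Laplace transform of both sides.
The derivative rules (L{y''} = s^2 Y - s·y(0) - y'(0) and L{y'} = sY - y(0), with y(0) = -3, y'(0) = 0) turn the left side into (s^2 + 5*s - 3)Y - (-3*s - 15).
The right side is L{cos(8*t)} = s/(s^2 + 64).
So (s^2 + 5*s - 3)Y = s/(s^2 + 64) + (-3*s - 15).
Isolate Y and clear denominators.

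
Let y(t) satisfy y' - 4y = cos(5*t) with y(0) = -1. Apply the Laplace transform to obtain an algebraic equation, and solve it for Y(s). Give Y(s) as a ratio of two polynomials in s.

Y(s) = (-s^2 + s - 25)/(s^3 - 4*s^2 + 25*s - 100)

Laplace-transform each side.
With L{y'} = sY - y(0) = sY - (-1): the LHS transforms to (s - 4)Y - (-1).
The right side is L{cos(5*t)} = s/(s^2 + 25).
So (s - 4)Y = s/(s^2 + 25) + (-1).
Divide through and combine into a single rational function.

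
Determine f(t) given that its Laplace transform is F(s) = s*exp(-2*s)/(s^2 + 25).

f(t) = Heaviside(t - 2)*(cos(5*t - 10))

The factor e^(-2s) signals a time shift by c = 2 (second shifting theorem).
L{cos(5t)} = s/(s^2 + 25), so L^-1{s/(s^2 + 25)} = cos(5*t).
Hence the inverse is u(t - 2) times that function evaluated at t - 2.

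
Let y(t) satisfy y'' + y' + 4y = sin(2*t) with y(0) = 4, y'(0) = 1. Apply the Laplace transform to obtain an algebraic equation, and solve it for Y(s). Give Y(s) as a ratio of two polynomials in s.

Take the Laplace transform of both sides.
Using L{y''} = s^2 Y - s·y(0) - y'(0) and L{y'} = sY - y(0), with y(0) = 4, y'(0) = 1, the left side becomes (s^2 + s + 4)Y - (4*s + 5).
The right side is L{sin(2*t)} = 2/(s^2 + 4).
So (s^2 + s + 4)Y = 2/(s^2 + 4) + (4*s + 5).
Solve for Y(s) and write it as one ratio of polynomials.

Y(s) = (4*s^3 + 5*s^2 + 16*s + 22)/(s^4 + s^3 + 8*s^2 + 4*s + 16)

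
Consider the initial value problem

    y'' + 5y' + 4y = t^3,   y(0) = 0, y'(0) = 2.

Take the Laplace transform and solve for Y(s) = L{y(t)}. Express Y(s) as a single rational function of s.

Apply the Laplace transform to the equation.
The derivative rules (L{y''} = s^2 Y - s·y(0) - y'(0) and L{y'} = sY - y(0), with y(0) = 0, y'(0) = 2) turn the left side into (s^2 + 5*s + 4)Y - (2).
The right side is L{t^3} = 6/s^4.
So (s^2 + 5*s + 4)Y = 6/s^4 + (2).
Isolate Y and clear denominators.

Y(s) = (2*s^4 + 6)/(s^6 + 5*s^5 + 4*s^4)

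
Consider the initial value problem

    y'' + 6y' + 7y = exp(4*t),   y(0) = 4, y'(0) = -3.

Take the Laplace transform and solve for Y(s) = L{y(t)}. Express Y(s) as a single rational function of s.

Take the Laplace transform of both sides.
Using L{y''} = s^2 Y - s·y(0) - y'(0) and L{y'} = sY - y(0), with y(0) = 4, y'(0) = -3, the left side becomes (s^2 + 6*s + 7)Y - (4*s + 21).
The right side is L{exp(4*t)} = 1/(s - 4).
So (s^2 + 6*s + 7)Y = 1/(s - 4) + (4*s + 21).
Isolate Y and clear denominators.

Y(s) = (4*s^2 + 5*s - 83)/(s^3 + 2*s^2 - 17*s - 28)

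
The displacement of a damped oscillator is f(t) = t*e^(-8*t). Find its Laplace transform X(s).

L{e^(-8t)} = 1/(s + 8).
Then apply L{t·g(t)} = -d/ds[G(s)] with G(s) = 1/(s + 8):
differentiating 1 time and applying the sign gives (s + 8)^(-2).

X(s) = (s + 8)^(-2)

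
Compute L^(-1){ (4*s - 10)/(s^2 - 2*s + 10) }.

Complete the square in the denominator: s^2 - 2*s + 10 = (s - 1)^2 + 3^2.
Split the numerator to match: 4*s - 10 = 4·(s - 1) - 2·3.
Invert each term: 4·(s - 1)/((s - 1)^2 + 9) ↔ 4e^(t)cos(3t); -2·3/((s - 1)^2 + 9) ↔ -2e^(t)sin(3t).

-2*exp(t)*sin(3*t) + 4*exp(t)*cos(3*t)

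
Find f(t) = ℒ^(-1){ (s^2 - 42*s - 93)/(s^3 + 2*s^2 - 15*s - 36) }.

Factor the denominator: s^3 + 2*s^2 - 15*s - 36 = (s - 4)*(s + 3)^2.
Partial fraction decomposition gives [6/(s + 3)] + [-6/(s + 3)^2] + [-5/(s - 4)].
Invert each term: 6/(s + 3) ↔ 6e^(-3t); -6/(s + 3)^2 ↔ -6t·e^(-3t); -5/(s - 4) ↔ -5e^(4t).

f(t) = -6*t*exp(-3*t) - 5*exp(4*t) + 6*exp(-3*t)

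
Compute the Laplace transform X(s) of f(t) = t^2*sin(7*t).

L{sin(7t)} = 7/(s^2 + 49).
Then apply L{t^2·g(t)} = (-1)^2 d^2/ds^2[G(s)] with G(s) = 7/(s^2 + 49):
differentiating 2 times and applying the sign gives 14*(3*s^2 - 49)/(s^2 + 49)^3.

X(s) = 14*(3*s^2 - 49)/(s^2 + 49)^3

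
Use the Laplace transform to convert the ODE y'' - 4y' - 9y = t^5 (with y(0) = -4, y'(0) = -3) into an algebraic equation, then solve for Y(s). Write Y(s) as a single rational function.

Take the Laplace transform of both sides.
Using L{y''} = s^2 Y - s·y(0) - y'(0) and L{y'} = sY - y(0), with y(0) = -4, y'(0) = -3, the left side becomes (s^2 - 4*s - 9)Y - (-4*s + 13).
The right side is L{t^5} = 120/s^6.
So (s^2 - 4*s - 9)Y = 120/s^6 + (-4*s + 13).
Divide through and combine into a single rational function.

Y(s) = (-4*s^7 + 13*s^6 + 120)/(s^8 - 4*s^7 - 9*s^6)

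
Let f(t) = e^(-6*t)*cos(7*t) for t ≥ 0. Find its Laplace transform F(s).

F(s) = (s + 6)/((s + 6)^2 + 49)

L{cos(7t)} = s/(s^2 + 49).
By the first shifting theorem, multiplying by e^(-6t) replaces s with s + 6.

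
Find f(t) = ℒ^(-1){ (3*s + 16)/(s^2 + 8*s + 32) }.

Complete the square in the denominator: s^2 + 8*s + 32 = (s + 4)^2 + 4^2.
Split the numerator to match: 3*s + 16 = 3·(s + 4) + 1·4.
Invert each term: 3·(s + 4)/((s + 4)^2 + 16) ↔ 3e^(-4t)cos(4t); 1·4/((s + 4)^2 + 16) ↔ e^(-4t)sin(4t).

f(t) = exp(-4*t)*sin(4*t) + 3*exp(-4*t)*cos(4*t)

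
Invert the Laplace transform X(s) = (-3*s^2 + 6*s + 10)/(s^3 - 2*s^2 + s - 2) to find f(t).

f(t) = 2*exp(2*t) - 4*sin(t) - 5*cos(t)

Factor the denominator: s^3 - 2*s^2 + s - 2 = (s - 2)*(s^2 + 1).
Partial fraction decomposition gives [2/(s - 2)] + [-5*s/(s^2 + 1)] + [-4/(s^2 + 1)].
Invert each term: 2/(s - 2) ↔ 2e^(2t); -5·s/(s^2 + 1) ↔ -5cos(t); -4·1/(s^2 + 1) ↔ -4sin(t).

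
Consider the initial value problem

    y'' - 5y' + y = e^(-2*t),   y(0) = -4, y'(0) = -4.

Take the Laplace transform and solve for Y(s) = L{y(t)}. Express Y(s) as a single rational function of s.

Laplace-transform each side.
Using L{y''} = s^2 Y - s·y(0) - y'(0) and L{y'} = sY - y(0), with y(0) = -4, y'(0) = -4, the left side becomes (s^2 - 5*s + 1)Y - (-4*s + 16).
The right side is L{e^(-2*t)} = 1/(s + 2).
So (s^2 - 5*s + 1)Y = 1/(s + 2) + (-4*s + 16).
Divide through and combine into a single rational function.

Y(s) = (-4*s^2 + 8*s + 33)/(s^3 - 3*s^2 - 9*s + 2)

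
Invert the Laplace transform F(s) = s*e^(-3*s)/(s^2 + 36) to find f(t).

The factor e^(-3s) signals a time shift by c = 3 (second shifting theorem).
L{cos(6t)} = s/(s^2 + 36), so L^-1{s/(s^2 + 36)} = cos(6*t).
Hence the inverse is u(t - 3) times that function evaluated at t - 3.

f(t) = Heaviside(t - 3)*(cos(6*t - 18))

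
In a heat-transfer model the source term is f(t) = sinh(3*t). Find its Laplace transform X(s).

X(s) = 3/(s^2 - 9)

L{sinh(3t)} = 3/(s^2 - 9).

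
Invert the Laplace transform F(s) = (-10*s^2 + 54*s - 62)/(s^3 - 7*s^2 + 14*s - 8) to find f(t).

Factor the denominator: s^3 - 7*s^2 + 14*s - 8 = (s - 4)*(s - 2)*(s - 1).
Partial fraction decomposition gives [-1/(s - 4)] + [-6/(s - 1)] + [-3/(s - 2)].
Invert each term: -1/(s - 4) ↔ -e^(4t); -6/(s - 1) ↔ -6e^(t); -3/(s - 2) ↔ -3e^(2t).

f(t) = -exp(4*t) - 3*exp(2*t) - 6*exp(t)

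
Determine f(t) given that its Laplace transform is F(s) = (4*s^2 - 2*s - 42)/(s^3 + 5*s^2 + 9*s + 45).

Factor the denominator: s^3 + 5*s^2 + 9*s + 45 = (s + 5)*(s^2 + 9).
Partial fraction decomposition gives [2/(s + 5)] + [2*s/(s^2 + 9)] + [-12/(s^2 + 9)].
Invert each term: 2/(s + 5) ↔ 2e^(-5t); 2·s/(s^2 + 9) ↔ 2cos(3t); -4·3/(s^2 + 9) ↔ -4sin(3t).

f(t) = -4*sin(3*t) + 2*cos(3*t) + 2*exp(-5*t)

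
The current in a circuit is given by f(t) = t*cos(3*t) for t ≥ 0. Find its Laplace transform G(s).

G(s) = (s - 3)*(s + 3)/(s^2 + 9)^2

L{cos(3t)} = s/(s^2 + 9).
Then apply L{t·g(t)} = -d/ds[H(s)] with H(s) = s/(s^2 + 9):
differentiating 1 time and applying the sign gives (s - 3)*(s + 3)/(s^2 + 9)^2.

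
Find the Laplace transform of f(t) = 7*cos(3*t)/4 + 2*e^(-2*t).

7*s/(4*(s^2 + 9)) + 2/(s + 2)

The transform is linear, so treat each term independently.
(2)·[L{e^(-2t)} = 1/(s + 2)]; (7/4)·[L{cos(3t)} = s/(s^2 + 9)].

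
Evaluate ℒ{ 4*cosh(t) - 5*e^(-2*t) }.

4*s/(s^2 - 1) - 5/(s + 2)

Apply the Laplace transform termwise.
(4)·[L{cosh(t)} = s/(s^2 - 1)]; (-5)·[L{e^(-2t)} = 1/(s + 2)].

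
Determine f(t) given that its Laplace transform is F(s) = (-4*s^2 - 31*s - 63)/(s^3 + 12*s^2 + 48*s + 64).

Factor the denominator: s^3 + 12*s^2 + 48*s + 64 = (s + 4)^3.
Partial fraction decomposition gives [-4/(s + 4)] + [(s + 4)^(-2)] + [-3/(s + 4)^3].
Invert each term: -4/(s + 4) ↔ -4e^(-4t); 1/(s + 4)^2 ↔ t·e^(-4t); -3/(s + 4)^3 ↔ (-3/2)t^2·e^(-4t).

f(t) = -3*t^2*exp(-4*t)/2 + t*exp(-4*t) - 4*exp(-4*t)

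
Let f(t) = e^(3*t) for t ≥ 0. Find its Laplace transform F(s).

L{1} = 1/s.
By the first shifting theorem, multiplying by e^(3t) replaces s with s - 3.

F(s) = 1/(s - 3)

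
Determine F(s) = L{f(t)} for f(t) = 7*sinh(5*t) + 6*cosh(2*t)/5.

Apply the Laplace transform termwise.
(7)·[L{sinh(5t)} = 5/(s^2 - 25)]; (6/5)·[L{cosh(2t)} = s/(s^2 - 4)].

F(s) = 6*s/(5*(s^2 - 4)) + 35/(s^2 - 25)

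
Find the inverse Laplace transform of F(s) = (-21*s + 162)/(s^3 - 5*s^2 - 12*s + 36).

exp(6*t) - 6*exp(2*t) + 5*exp(-3*t)

Factor the denominator: s^3 - 5*s^2 - 12*s + 36 = (s - 6)*(s - 2)*(s + 3).
Partial fraction decomposition gives [1/(s - 6)] + [-6/(s - 2)] + [5/(s + 3)].
Invert each term: 1/(s - 6) ↔ e^(6t); -6/(s - 2) ↔ -6e^(2t); 5/(s + 3) ↔ 5e^(-3t).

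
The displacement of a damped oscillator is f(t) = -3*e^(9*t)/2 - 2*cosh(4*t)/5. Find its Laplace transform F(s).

F(s) = -2*s/(5*(s^2 - 16)) - 3/(2*(s - 9))

Apply the Laplace transform termwise.
(-2/5)·[L{cosh(4t)} = s/(s^2 - 16)]; (-3/2)·[L{e^(9t)} = 1/(s - 9)].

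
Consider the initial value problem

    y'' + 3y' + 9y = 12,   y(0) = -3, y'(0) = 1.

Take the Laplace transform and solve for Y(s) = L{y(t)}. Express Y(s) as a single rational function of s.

Y(s) = (-3*s^2 - 8*s + 12)/(s^3 + 3*s^2 + 9*s)

Transform both sides with L{·}.
Using L{y''} = s^2 Y - s·y(0) - y'(0) and L{y'} = sY - y(0), with y(0) = -3, y'(0) = 1, the left side becomes (s^2 + 3*s + 9)Y - (-3*s - 8).
The right side is L{12} = 12/s.
So (s^2 + 3*s + 9)Y = 12/s + (-3*s - 8).
Divide through and combine into a single rational function.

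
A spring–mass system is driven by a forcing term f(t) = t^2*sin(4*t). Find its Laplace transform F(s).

F(s) = 8*(3*s^2 - 16)/(s^2 + 16)^3

L{sin(4t)} = 4/(s^2 + 16).
Then apply L{t^2·g(t)} = (-1)^2 d^2/ds^2[G(s)] with G(s) = 4/(s^2 + 16):
differentiating 2 times and applying the sign gives 8*(3*s^2 - 16)/(s^2 + 16)^3.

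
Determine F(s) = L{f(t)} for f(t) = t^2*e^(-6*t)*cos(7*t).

L{cos(7t)} = s/(s^2 + 49).
Multiplying by e^(-6t) shifts s → s + 6, so L{e^(-6*t)*cos(7*t)} = (s + 6)/((s + 6)^2 + 49).
Then apply L{t^2·g(t)} = (-1)^2 d^2/ds^2[G(s)] with G(s) = (s + 6)/((s + 6)^2 + 49):
differentiating 2 times and applying the sign gives 2*(s + 6)*(s^2 + 12*s - 111)/(s^2 + 12*s + 85)^3.

F(s) = 2*(s + 6)*(s^2 + 12*s - 111)/(s^2 + 12*s + 85)^3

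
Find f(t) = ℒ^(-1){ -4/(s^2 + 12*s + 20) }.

f(t) = -exp(-6*t)*sinh(4*t)

Rewrite the denominator: s^2 + 12*s + 20 = (s + 6)^2 - 16.
The form in (s + 6) signals a first-shifting-theorem factor e^(-6t).
Since L{sinh(4t)} = 4/(s^2 - 16), the inverse is e^(-6*t)*sinh(4*t), scaled by -1.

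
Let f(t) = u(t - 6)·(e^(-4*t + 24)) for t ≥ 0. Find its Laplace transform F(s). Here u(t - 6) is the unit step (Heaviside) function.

By the second shifting theorem, L{u(t - c)·g(t - c)} = e^(-cs)·G(s) with c = 6 and G(s) = L{g(t)}.
L{e^(-4t)} = 1/(s + 4).

F(s) = exp(-6*s)/(s + 4)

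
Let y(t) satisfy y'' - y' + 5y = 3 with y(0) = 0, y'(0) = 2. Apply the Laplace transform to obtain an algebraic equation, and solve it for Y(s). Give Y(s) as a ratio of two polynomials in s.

Y(s) = (2*s + 3)/(s^3 - s^2 + 5*s)

Laplace-transform each side.
The derivative rules (L{y''} = s^2 Y - s·y(0) - y'(0) and L{y'} = sY - y(0), with y(0) = 0, y'(0) = 2) turn the left side into (s^2 - s + 5)Y - (2).
The right side is L{3} = 3/s.
So (s^2 - s + 5)Y = 3/s + (2).
Divide through and combine into a single rational function.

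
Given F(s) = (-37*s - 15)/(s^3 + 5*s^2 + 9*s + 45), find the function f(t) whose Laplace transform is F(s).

Factor the denominator: s^3 + 5*s^2 + 9*s + 45 = (s + 5)*(s^2 + 9).
Partial fraction decomposition gives [5/(s + 5)] + [-5*s/(s^2 + 9)] + [-12/(s^2 + 9)].
Invert each term: 5/(s + 5) ↔ 5e^(-5t); -5·s/(s^2 + 9) ↔ -5cos(3t); -4·3/(s^2 + 9) ↔ -4sin(3t).

f(t) = -4*sin(3*t) - 5*cos(3*t) + 5*exp(-5*t)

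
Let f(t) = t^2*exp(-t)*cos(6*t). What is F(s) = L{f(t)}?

F(s) = 2*(s + 1)*(s^2 + 2*s - 107)/(s^2 + 2*s + 37)^3

L{cos(6t)} = s/(s^2 + 36).
Multiplying by e^(-t) shifts s → s + 1, so L{exp(-t)*cos(6*t)} = (s + 1)/((s + 1)^2 + 36).
Then apply L{t^2·g(t)} = (-1)^2 d^2/ds^2[G(s)] with G(s) = (s + 1)/((s + 1)^2 + 36):
differentiating 2 times and applying the sign gives 2*(s + 1)*(s^2 + 2*s - 107)/(s^2 + 2*s + 37)^3.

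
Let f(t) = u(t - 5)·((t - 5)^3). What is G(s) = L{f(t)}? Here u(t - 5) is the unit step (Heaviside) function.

G(s) = 6*exp(-5*s)/s^4

By the second shifting theorem, L{u(t - c)·g(t - c)} = e^(-cs)·H(s) with c = 5 and H(s) = L{g(t)}.
L{t^3} = 3!/s^4 = 6/s^4.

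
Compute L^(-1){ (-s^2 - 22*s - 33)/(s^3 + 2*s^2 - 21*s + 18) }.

Factor the denominator: s^3 + 2*s^2 - 21*s + 18 = (s - 3)*(s - 1)*(s + 6).
Partial fraction decomposition gives [1/(s + 6)] + [4/(s - 1)] + [-6/(s - 3)].
Invert each term: 1/(s + 6) ↔ e^(-6t); 4/(s - 1) ↔ 4e^(t); -6/(s - 3) ↔ -6e^(3t).

-6*exp(3*t) + 4*exp(t) + exp(-6*t)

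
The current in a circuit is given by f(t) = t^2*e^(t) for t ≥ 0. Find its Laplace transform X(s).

L{e^(t)} = 1/(s - 1).
Then apply L{t^2·g(t)} = (-1)^2 d^2/ds^2[G(s)] with G(s) = 1/(s - 1):
differentiating 2 times and applying the sign gives 2/(s - 1)^3.

X(s) = 2/(s - 1)^3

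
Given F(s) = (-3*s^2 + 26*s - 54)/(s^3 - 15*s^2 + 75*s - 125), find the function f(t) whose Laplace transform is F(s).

f(t) = t^2*exp(5*t)/2 - 4*t*exp(5*t) - 3*exp(5*t)

Factor the denominator: s^3 - 15*s^2 + 75*s - 125 = (s - 5)^3.
Partial fraction decomposition gives [-3/(s - 5)] + [-4/(s - 5)^2] + [(s - 5)^(-3)].
Invert each term: -3/(s - 5) ↔ -3e^(5t); -4/(s - 5)^2 ↔ -4t·e^(5t); 1/(s - 5)^3 ↔ (1/2)t^2·e^(5t).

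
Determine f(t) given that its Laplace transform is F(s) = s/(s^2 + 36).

f(t) = cos(6*t)

Since L{cos(6t)} = s/(s^2 + 36), the inverse is cos(6*t).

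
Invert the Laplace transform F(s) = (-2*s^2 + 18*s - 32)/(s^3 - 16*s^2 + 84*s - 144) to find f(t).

f(t) = 2*t*exp(6*t) - 4*exp(6*t) + 2*exp(4*t)

Factor the denominator: s^3 - 16*s^2 + 84*s - 144 = (s - 6)^2*(s - 4).
Partial fraction decomposition gives [-4/(s - 6)] + [2/(s - 6)^2] + [2/(s - 4)].
Invert each term: -4/(s - 6) ↔ -4e^(6t); 2/(s - 6)^2 ↔ 2t·e^(6t); 2/(s - 4) ↔ 2e^(4t).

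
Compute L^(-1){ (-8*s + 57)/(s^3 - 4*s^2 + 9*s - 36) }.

Factor the denominator: s^3 - 4*s^2 + 9*s - 36 = (s - 4)*(s^2 + 9).
Partial fraction decomposition gives [1/(s - 4)] + [-s/(s^2 + 9)] + [-12/(s^2 + 9)].
Invert each term: 1/(s - 4) ↔ e^(4t); -1·s/(s^2 + 9) ↔ -cos(3t); -4·3/(s^2 + 9) ↔ -4sin(3t).

exp(4*t) - 4*sin(3*t) - cos(3*t)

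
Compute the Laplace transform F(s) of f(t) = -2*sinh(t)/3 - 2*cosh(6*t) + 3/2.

F(s) = -2*s/(s^2 - 36) - 2/(3*(s^2 - 1)) + 3/(2*s)

Apply the Laplace transform termwise.
(-2/3)·[L{sinh(t)} = 1/(s^2 - 1)]; L{3/2} = (3/2)/s; (-2)·[L{cosh(6t)} = s/(s^2 - 36)].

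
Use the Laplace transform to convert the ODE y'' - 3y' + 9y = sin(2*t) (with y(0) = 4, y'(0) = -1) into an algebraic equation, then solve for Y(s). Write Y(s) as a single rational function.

Y(s) = (4*s^3 - 13*s^2 + 16*s - 50)/(s^4 - 3*s^3 + 13*s^2 - 12*s + 36)

Take the Laplace transform of both sides.
With L{y''} = s^2 Y - s·y(0) - y'(0) and L{y'} = sY - y(0), with y(0) = 4, y'(0) = -1: the LHS transforms to (s^2 - 3*s + 9)Y - (4*s - 13).
The right side is L{sin(2*t)} = 2/(s^2 + 4).
So (s^2 - 3*s + 9)Y = 2/(s^2 + 4) + (4*s - 13).
Isolate Y and clear denominators.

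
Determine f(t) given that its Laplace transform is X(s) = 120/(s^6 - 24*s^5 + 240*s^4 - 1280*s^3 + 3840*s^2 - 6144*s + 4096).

Rewrite the denominator: s^6 - 24*s^5 + 240*s^4 - 1280*s^3 + 3840*s^2 - 6144*s + 4096 = (s - 4)^6.
The form in (s - 4) signals a first-shifting-theorem factor e^(4t).
Since L{t^5} = 5!/s^6 = 120/s^6, the inverse is t^5*exp(4*t).

f(t) = t^5*exp(4*t)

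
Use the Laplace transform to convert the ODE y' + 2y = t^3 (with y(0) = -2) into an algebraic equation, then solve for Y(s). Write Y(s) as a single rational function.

Apply the Laplace transform to the equation.
Using L{y'} = sY - y(0) = sY - (-2), the left side becomes (s + 2)Y - (-2).
The right side is L{t^3} = 6/s^4.
So (s + 2)Y = 6/s^4 + (-2).
Isolate Y and clear denominators.

Y(s) = (-2*s^4 + 6)/(s^5 + 2*s^4)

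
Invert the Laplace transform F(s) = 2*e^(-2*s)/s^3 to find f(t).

f(t) = Heaviside(t - 2)*((t - 2)^2)

The factor e^(-2s) signals a time shift by c = 2 (second shifting theorem).
L{t^2} = 2!/s^3 = 2/s^3, so L^-1{2/s^3} = t^2.
Hence the inverse is u(t - 2) times that function evaluated at t - 2.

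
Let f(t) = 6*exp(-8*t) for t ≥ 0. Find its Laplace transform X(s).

X(s) = 6/(s + 8)

L{6} = 6/s.
By the first shifting theorem, multiplying by e^(-8t) replaces s with s + 8.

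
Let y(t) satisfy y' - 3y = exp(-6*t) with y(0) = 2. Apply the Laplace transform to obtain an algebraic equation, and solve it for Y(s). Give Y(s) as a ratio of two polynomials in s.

Y(s) = (2*s + 13)/(s^2 + 3*s - 18)

Laplace-transform each side.
Using L{y'} = sY - y(0) = sY - 2, the left side becomes (s - 3)Y - (2).
The right side is L{exp(-6*t)} = 1/(s + 6).
So (s - 3)Y = 1/(s + 6) + (2).
Isolate Y and clear denominators.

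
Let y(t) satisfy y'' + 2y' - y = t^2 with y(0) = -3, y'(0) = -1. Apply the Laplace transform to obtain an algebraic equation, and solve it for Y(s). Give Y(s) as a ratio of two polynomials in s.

Y(s) = (-3*s^4 - 7*s^3 + 2)/(s^5 + 2*s^4 - s^3)

Transform both sides with L{·}.
Using L{y''} = s^2 Y - s·y(0) - y'(0) and L{y'} = sY - y(0), with y(0) = -3, y'(0) = -1, the left side becomes (s^2 + 2*s - 1)Y - (-3*s - 7).
The right side is L{t^2} = 2/s^3.
So (s^2 + 2*s - 1)Y = 2/s^3 + (-3*s - 7).
Divide through and combine into a single rational function.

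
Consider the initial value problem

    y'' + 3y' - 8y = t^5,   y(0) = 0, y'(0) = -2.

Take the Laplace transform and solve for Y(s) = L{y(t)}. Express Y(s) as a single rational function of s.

Apply the Laplace transform to the equation.
Using L{y''} = s^2 Y - s·y(0) - y'(0) and L{y'} = sY - y(0), with y(0) = 0, y'(0) = -2, the left side becomes (s^2 + 3*s - 8)Y - (-2).
The right side is L{t^5} = 120/s^6.
So (s^2 + 3*s - 8)Y = 120/s^6 + (-2).
Isolate Y and clear denominators.

Y(s) = (-2*s^6 + 120)/(s^8 + 3*s^7 - 8*s^6)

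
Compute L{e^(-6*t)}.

L{e^(-6t)} = 1/(s + 6).

1/(s + 6)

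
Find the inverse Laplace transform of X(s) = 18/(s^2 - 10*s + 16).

Rewrite the denominator: s^2 - 10*s + 16 = (s - 5)^2 - 9.
The form in (s - 5) signals a first-shifting-theorem factor e^(5t).
Since L{sinh(3t)} = 3/(s^2 - 9), the inverse is e^(5*t)*sinh(3*t), scaled by 6.

6*exp(5*t)*sinh(3*t)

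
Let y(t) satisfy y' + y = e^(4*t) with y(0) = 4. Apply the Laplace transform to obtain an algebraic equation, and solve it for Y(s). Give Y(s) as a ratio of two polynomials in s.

Laplace-transform each side.
Using L{y'} = sY - y(0) = sY - 4, the left side becomes (s + 1)Y - (4).
The right side is L{e^(4*t)} = 1/(s - 4).
So (s + 1)Y = 1/(s - 4) + (4).
Solve for Y(s) and write it as one ratio of polynomials.

Y(s) = (4*s - 15)/(s^2 - 3*s - 4)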